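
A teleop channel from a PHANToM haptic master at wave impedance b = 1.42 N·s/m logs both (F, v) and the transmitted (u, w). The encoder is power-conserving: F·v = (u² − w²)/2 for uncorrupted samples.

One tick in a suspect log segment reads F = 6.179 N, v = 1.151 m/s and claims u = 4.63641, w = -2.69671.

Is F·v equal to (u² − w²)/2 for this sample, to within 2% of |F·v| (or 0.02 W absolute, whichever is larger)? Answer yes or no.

yes

F·v = 6.179×1.151 = 7.11203 W.
(u² − w²)/2 = (21.49630 − 7.27224)/2 = 7.11203 W.
|Δ| = 0.00000;  2% of max(1, |F·v|) = 0.14224.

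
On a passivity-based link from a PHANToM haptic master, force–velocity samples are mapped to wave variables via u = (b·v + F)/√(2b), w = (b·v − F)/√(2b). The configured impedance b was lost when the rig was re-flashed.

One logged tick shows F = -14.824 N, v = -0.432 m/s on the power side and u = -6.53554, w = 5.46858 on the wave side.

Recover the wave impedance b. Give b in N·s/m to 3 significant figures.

b = 3.05 N·s/m

u + w = -1.06696;  u + w = √(2b)·v, so √(2b) = -1.06696/(-0.432) = 2.46981.
b = (√(2b))²/2 = 6.09999/2 = 3.04999.
(Check via u − w = 2F/√(2b): u − w = -12.00412, 2F/√(2b) = -12.00414.)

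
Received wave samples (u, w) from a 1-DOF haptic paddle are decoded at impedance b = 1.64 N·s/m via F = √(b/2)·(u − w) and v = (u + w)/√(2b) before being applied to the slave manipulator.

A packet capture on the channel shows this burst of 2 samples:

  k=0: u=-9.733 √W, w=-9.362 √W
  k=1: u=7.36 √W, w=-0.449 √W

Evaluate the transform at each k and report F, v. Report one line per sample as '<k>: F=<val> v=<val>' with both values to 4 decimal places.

0: F=-0.3360 v=-10.5434
1: F=7.0714 v=3.8160

k=0: u−w=-0.3710, u+w=-19.0950; √(b/2)=0.9055, √(2b)=1.8111; F=0.9055×(-0.371)=-0.3360, v=-19.0950/1.8111=-10.5434
k=1: u−w=7.8090, u+w=6.9110; √(b/2)=0.9055, √(2b)=1.8111; F=0.9055×7.809=7.0714, v=6.9110/1.8111=3.8160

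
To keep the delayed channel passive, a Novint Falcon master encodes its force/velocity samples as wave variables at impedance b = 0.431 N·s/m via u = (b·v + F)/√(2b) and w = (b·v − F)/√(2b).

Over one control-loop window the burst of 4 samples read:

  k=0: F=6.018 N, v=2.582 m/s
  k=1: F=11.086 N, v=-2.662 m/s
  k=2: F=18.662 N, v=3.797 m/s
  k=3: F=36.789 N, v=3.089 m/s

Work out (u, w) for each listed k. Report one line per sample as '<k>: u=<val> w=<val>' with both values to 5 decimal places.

k=0: b·v=0.431×2.582=1.11284; √(2b)=0.92844; u=(1.11284+6.018)/0.92844=7.68046, w=(1.11284−6.018)/0.92844=-5.28323
k=1: b·v=0.431×(-2.662)=-1.14732; √(2b)=0.92844; u=(-1.14732+11.086)/0.92844=10.70471, w=(-1.14732−11.086)/0.92844=-13.17622
k=2: b·v=0.431×3.797=1.63651; √(2b)=0.92844; u=(1.63651+18.662)/0.92844=21.86304, w=(1.63651−18.662)/0.92844=-18.33775
k=3: b·v=0.431×3.089=1.33136; √(2b)=0.92844; u=(1.33136+36.789)/0.92844=41.05853, w=(1.33136−36.789)/0.92844=-38.19058

0: u=7.68046 w=-5.28323
1: u=10.70471 w=-13.17622
2: u=21.86304 w=-18.33775
3: u=41.05853 w=-38.19058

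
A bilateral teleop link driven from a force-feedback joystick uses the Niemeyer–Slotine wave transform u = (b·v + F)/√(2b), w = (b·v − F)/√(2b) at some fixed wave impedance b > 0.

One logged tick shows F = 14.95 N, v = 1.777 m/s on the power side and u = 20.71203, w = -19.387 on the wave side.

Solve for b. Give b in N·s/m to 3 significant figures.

b = 0.278 N·s/m

u + w = 1.3250;  u + w = √(2b)·v, so √(2b) = 1.3250/1.777 = 0.7457.
b = (√(2b))²/2 = 0.5560/2 = 0.2780.
(Check via u − w = 2F/√(2b): u − w = 40.0990, 2F/√(2b) = 40.0989.)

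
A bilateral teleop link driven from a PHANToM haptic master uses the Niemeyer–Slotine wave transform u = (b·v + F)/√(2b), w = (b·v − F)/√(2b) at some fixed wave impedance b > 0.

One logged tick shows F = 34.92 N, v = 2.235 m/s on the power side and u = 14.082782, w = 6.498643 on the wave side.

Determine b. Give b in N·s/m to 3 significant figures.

b = 42.4 N·s/m

u + w = 20.581425;  u + w = √(2b)·v, so √(2b) = 20.581425/2.235 = 9.208691.
b = (√(2b))²/2 = 84.799995/2 = 42.399998.
(Check via u − w = 2F/√(2b): u − w = 7.584139, 2F/√(2b) = 7.584140.)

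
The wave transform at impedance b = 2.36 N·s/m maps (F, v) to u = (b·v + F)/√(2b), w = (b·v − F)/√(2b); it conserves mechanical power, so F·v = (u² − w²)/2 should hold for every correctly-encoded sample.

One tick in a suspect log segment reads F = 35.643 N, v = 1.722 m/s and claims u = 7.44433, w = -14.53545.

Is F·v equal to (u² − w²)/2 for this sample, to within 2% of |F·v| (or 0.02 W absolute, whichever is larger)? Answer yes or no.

F·v = 35.643×1.722 = 61.3772 W.
(u² − w²)/2 = (55.4180 − 211.2793)/2 = -77.9306 W.
|Δ| = 139.3079;  2% of max(1, |F·v|) = 1.2275.

no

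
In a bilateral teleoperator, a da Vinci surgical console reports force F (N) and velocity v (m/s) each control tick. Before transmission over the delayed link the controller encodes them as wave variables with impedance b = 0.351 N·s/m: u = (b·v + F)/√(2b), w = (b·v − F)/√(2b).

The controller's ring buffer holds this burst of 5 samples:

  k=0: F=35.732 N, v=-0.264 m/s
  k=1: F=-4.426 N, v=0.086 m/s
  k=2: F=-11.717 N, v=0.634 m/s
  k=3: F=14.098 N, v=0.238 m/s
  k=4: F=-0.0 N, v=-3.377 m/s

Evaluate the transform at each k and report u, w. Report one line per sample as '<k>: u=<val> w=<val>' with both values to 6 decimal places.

0: u=42.536431 w=-42.757625
1: u=-5.246513 w=5.318568
2: u=-13.718930 w=14.250130
3: u=16.926017 w=-16.726608
4: u=-1.414717 w=-1.414717

k=0: b·v=0.351×(-0.264)=-0.092664; √(2b)=0.837854; u=(-0.092664+35.732)/0.837854=42.536431, w=(-0.092664−35.732)/0.837854=-42.757625
k=1: b·v=0.351×0.086=0.030186; √(2b)=0.837854; u=(0.030186+(-4.426))/0.837854=-5.246513, w=(0.030186−(-4.426))/0.837854=5.318568
k=2: b·v=0.351×0.634=0.222534; √(2b)=0.837854; u=(0.222534+(-11.717))/0.837854=-13.718930, w=(0.222534−(-11.717))/0.837854=14.250130
k=3: b·v=0.351×0.238=0.083538; √(2b)=0.837854; u=(0.083538+14.098)/0.837854=16.926017, w=(0.083538−14.098)/0.837854=-16.726608
k=4: b·v=0.351×(-3.377)=-1.185327; √(2b)=0.837854; u=(-1.185327+-0.0)/0.837854=-1.414717, w=(-1.185327−-0.0)/0.837854=-1.414717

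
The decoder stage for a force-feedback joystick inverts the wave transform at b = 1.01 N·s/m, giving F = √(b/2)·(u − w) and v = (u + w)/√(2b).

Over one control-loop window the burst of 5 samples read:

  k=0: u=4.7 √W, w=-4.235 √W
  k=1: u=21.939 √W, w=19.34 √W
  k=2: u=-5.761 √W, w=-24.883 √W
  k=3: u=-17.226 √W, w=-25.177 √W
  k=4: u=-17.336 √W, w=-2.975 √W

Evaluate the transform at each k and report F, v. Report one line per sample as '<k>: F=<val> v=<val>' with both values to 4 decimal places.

0: F=6.3495 v=0.3272
1: F=1.8469 v=29.0438
2: F=13.5887 v=-21.5610
3: F=5.6502 v=-29.8346
4: F=-10.2054 v=-14.2908

k=0: u−w=8.9350, u+w=0.4650; √(b/2)=0.7106, √(2b)=1.4213; F=0.7106×8.935=6.3495, v=0.4650/1.4213=0.3272
k=1: u−w=2.5990, u+w=41.2790; √(b/2)=0.7106, √(2b)=1.4213; F=0.7106×2.599=1.8469, v=41.2790/1.4213=29.0438
k=2: u−w=19.1220, u+w=-30.6440; √(b/2)=0.7106, √(2b)=1.4213; F=0.7106×19.122=13.5887, v=-30.6440/1.4213=-21.5610
k=3: u−w=7.9510, u+w=-42.4030; √(b/2)=0.7106, √(2b)=1.4213; F=0.7106×7.951=5.6502, v=-42.4030/1.4213=-29.8346
k=4: u−w=-14.3610, u+w=-20.3110; √(b/2)=0.7106, √(2b)=1.4213; F=0.7106×(-14.361)=-10.2054, v=-20.3110/1.4213=-14.2908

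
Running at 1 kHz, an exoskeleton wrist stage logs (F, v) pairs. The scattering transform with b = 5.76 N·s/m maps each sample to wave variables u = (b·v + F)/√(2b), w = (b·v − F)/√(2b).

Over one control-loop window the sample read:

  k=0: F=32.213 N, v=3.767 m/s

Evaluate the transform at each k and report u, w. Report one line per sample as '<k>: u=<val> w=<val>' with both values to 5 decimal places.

0: u=15.88366 w=-3.09804

k=0: b·v=5.76×3.767=21.69792; √(2b)=3.39411; u=(21.69792+32.213)/3.39411=15.88366, w=(21.69792−32.213)/3.39411=-3.09804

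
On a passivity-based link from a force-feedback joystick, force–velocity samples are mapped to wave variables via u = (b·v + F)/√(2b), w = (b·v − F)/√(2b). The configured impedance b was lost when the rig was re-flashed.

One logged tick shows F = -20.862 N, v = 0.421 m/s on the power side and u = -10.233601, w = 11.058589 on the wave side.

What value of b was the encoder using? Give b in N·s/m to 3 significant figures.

u + w = 0.824988;  u + w = √(2b)·v, so √(2b) = 0.824988/0.421 = 1.959591.
b = (√(2b))²/2 = 3.839999/2 = 1.919999.
(Check via u − w = 2F/√(2b): u − w = -21.292190, 2F/√(2b) = -21.292193.)

b = 1.92 N·s/m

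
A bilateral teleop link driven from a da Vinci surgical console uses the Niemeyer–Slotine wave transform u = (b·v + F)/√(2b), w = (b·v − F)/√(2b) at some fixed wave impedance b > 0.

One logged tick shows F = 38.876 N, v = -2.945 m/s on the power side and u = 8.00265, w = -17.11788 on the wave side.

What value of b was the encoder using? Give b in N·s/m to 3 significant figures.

b = 4.79 N·s/m

u + w = -9.1152;  u + w = √(2b)·v, so √(2b) = -9.1152/(-2.945) = 3.0952.
b = (√(2b))²/2 = 9.5800/2 = 4.7900.
(Check via u − w = 2F/√(2b): u − w = 25.1205, 2F/√(2b) = 25.1206.)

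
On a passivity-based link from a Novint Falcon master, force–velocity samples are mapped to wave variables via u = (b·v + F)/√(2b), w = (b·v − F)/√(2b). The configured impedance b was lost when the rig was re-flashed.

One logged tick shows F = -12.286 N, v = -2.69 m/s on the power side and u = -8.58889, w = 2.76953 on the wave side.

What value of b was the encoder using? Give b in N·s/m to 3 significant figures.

b = 2.34 N·s/m

u + w = -5.81936;  u + w = √(2b)·v, so √(2b) = -5.81936/(-2.69) = 2.16333.
b = (√(2b))²/2 = 4.68000/2 = 2.34000.
(Check via u − w = 2F/√(2b): u − w = -11.35842, 2F/√(2b) = -11.35841.)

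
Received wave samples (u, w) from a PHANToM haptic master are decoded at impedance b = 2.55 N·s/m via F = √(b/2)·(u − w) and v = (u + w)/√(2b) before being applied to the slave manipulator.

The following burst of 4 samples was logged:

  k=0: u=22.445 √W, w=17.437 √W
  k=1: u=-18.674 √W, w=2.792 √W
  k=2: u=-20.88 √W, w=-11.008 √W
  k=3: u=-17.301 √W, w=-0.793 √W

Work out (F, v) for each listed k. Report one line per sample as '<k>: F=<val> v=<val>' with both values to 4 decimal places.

0: F=5.6548 v=17.6600
1: F=-24.2385 v=-7.0327
2: F=-11.1471 v=-14.1202
3: F=-18.6402 v=-8.0122

k=0: u−w=5.0080, u+w=39.8820; √(b/2)=1.1292, √(2b)=2.2583; F=1.1292×5.008=5.6548, v=39.8820/2.2583=17.6600
k=1: u−w=-21.4660, u+w=-15.8820; √(b/2)=1.1292, √(2b)=2.2583; F=1.1292×(-21.466)=-24.2385, v=-15.8820/2.2583=-7.0327
k=2: u−w=-9.8720, u+w=-31.8880; √(b/2)=1.1292, √(2b)=2.2583; F=1.1292×(-9.872)=-11.1471, v=-31.8880/2.2583=-14.1202
k=3: u−w=-16.5080, u+w=-18.0940; √(b/2)=1.1292, √(2b)=2.2583; F=1.1292×(-16.508)=-18.6402, v=-18.0940/2.2583=-8.0122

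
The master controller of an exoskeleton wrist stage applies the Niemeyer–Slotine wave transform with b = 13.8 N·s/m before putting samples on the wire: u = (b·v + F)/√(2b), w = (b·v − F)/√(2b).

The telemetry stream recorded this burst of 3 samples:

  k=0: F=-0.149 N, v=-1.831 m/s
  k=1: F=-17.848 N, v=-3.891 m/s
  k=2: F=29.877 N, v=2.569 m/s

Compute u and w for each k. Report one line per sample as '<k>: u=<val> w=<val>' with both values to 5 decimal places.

0: u=-4.83801 w=-4.78128
1: u=-13.61813 w=-6.82351
2: u=12.43520 w=1.06122

k=0: b·v=13.8×(-1.831)=-25.26780; √(2b)=5.25357; u=(-25.26780+(-0.149))/5.25357=-4.83801, w=(-25.26780−(-0.149))/5.25357=-4.78128
k=1: b·v=13.8×(-3.891)=-53.69580; √(2b)=5.25357; u=(-53.69580+(-17.848))/5.25357=-13.61813, w=(-53.69580−(-17.848))/5.25357=-6.82351
k=2: b·v=13.8×2.569=35.45220; √(2b)=5.25357; u=(35.45220+29.877)/5.25357=12.43520, w=(35.45220−29.877)/5.25357=1.06122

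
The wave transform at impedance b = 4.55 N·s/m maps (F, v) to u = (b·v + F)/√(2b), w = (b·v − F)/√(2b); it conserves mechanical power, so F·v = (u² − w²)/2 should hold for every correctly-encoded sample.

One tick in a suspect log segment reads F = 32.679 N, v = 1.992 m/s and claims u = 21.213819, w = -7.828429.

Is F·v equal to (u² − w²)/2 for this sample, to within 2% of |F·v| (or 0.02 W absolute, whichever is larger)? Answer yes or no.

F·v = 32.679×1.992 = 65.096568 W.
(u² − w²)/2 = (450.026117 − 61.284301)/2 = 194.370908 W.
|Δ| = 129.274340;  2% of max(1, |F·v|) = 1.301931.

no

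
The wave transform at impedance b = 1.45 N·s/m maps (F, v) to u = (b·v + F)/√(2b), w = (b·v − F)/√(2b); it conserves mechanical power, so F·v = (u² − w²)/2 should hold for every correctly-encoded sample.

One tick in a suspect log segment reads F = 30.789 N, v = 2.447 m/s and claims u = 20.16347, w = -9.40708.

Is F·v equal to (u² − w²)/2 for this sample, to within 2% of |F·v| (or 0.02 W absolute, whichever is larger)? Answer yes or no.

no

F·v = 30.789×2.447 = 75.34068 W.
(u² − w²)/2 = (406.56552 − 88.49315)/2 = 159.03618 W.
|Δ| = 83.69550;  2% of max(1, |F·v|) = 1.50681.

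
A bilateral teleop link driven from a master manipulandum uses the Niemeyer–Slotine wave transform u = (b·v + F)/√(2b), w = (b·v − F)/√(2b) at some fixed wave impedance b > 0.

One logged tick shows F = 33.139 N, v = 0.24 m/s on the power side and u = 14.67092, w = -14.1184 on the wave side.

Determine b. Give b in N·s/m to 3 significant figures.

b = 2.65 N·s/m

u + w = 0.55252;  u + w = √(2b)·v, so √(2b) = 0.55252/0.24 = 2.30217.
b = (√(2b))²/2 = 5.29997/2 = 2.64999.
(Check via u − w = 2F/√(2b): u − w = 28.78932, 2F/√(2b) = 28.78940.)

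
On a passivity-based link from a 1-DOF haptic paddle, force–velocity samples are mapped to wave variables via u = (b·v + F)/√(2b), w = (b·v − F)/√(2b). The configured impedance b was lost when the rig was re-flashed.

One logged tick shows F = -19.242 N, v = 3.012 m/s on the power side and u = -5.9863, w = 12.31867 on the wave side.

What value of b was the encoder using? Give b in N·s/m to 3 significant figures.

u + w = 6.3324;  u + w = √(2b)·v, so √(2b) = 6.3324/3.012 = 2.1024.
b = (√(2b))²/2 = 4.4200/2 = 2.2100.
(Check via u − w = 2F/√(2b): u − w = -18.3050, 2F/√(2b) = -18.3050.)

b = 2.21 N·s/m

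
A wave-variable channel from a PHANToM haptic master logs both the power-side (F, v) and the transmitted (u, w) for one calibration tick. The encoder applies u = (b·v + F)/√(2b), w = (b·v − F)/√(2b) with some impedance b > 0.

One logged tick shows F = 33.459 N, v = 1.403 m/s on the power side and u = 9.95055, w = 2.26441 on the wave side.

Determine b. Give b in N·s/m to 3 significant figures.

b = 37.9 N·s/m

u + w = 12.2150;  u + w = √(2b)·v, so √(2b) = 12.2150/1.403 = 8.7063.
b = (√(2b))²/2 = 75.7999/2 = 37.9000.
(Check via u − w = 2F/√(2b): u − w = 7.6861, 2F/√(2b) = 7.6861.)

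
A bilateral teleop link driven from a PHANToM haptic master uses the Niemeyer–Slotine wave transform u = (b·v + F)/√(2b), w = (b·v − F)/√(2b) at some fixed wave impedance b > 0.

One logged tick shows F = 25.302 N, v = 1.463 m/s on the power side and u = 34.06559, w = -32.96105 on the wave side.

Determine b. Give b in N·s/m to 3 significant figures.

u + w = 1.1045;  u + w = √(2b)·v, so √(2b) = 1.1045/1.463 = 0.7550.
b = (√(2b))²/2 = 0.5700/2 = 0.2850.
(Check via u − w = 2F/√(2b): u − w = 67.0266, 2F/√(2b) = 67.0267.)

b = 0.285 N·s/m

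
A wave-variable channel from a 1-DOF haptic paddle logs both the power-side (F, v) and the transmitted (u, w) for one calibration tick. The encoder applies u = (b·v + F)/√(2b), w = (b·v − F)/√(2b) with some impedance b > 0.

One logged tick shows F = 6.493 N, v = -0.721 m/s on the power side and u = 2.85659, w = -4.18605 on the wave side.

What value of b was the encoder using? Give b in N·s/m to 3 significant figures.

b = 1.7 N·s/m

u + w = -1.32946;  u + w = √(2b)·v, so √(2b) = -1.32946/(-0.721) = 1.84391.
b = (√(2b))²/2 = 3.40001/2 = 1.70000.
(Check via u − w = 2F/√(2b): u − w = 7.04264, 2F/√(2b) = 7.04264.)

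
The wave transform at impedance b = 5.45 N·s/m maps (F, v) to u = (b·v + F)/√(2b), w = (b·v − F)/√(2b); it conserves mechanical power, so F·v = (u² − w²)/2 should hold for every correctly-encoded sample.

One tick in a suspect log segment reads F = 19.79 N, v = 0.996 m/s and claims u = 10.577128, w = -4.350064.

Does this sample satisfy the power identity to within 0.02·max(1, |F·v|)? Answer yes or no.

no

F·v = 19.79×0.996 = 19.710840 W.
(u² − w²)/2 = (111.875637 − 18.923057)/2 = 46.476290 W.
|Δ| = 26.765450;  2% of max(1, |F·v|) = 0.394217.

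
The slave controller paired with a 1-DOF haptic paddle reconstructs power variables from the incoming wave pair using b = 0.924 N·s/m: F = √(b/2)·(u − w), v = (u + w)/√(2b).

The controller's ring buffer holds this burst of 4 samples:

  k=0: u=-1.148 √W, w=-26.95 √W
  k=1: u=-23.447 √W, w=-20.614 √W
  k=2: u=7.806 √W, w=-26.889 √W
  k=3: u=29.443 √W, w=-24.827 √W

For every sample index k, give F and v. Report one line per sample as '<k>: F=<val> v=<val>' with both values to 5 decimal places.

0: F=17.53777 v=-20.66924
1: F=-1.92561 v=-32.41182
2: F=23.58239 v=-14.03769
3: F=36.88763 v=3.39559

k=0: u−w=25.80200, u+w=-28.09800; √(b/2)=0.67971, √(2b)=1.35941; F=0.67971×25.802=17.53777, v=-28.09800/1.35941=-20.66924
k=1: u−w=-2.83300, u+w=-44.06100; √(b/2)=0.67971, √(2b)=1.35941; F=0.67971×(-2.833)=-1.92561, v=-44.06100/1.35941=-32.41182
k=2: u−w=34.69500, u+w=-19.08300; √(b/2)=0.67971, √(2b)=1.35941; F=0.67971×34.695=23.58239, v=-19.08300/1.35941=-14.03769
k=3: u−w=54.27000, u+w=4.61600; √(b/2)=0.67971, √(2b)=1.35941; F=0.67971×54.27=36.88763, v=4.61600/1.35941=3.39559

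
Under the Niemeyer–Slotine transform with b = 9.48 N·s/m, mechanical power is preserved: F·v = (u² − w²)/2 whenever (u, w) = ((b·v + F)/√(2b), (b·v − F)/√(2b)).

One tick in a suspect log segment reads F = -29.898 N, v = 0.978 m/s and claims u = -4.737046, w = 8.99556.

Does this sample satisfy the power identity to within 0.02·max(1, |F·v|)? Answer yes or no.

yes

F·v = (-29.898)×0.978 = -29.240244 W.
(u² − w²)/2 = (22.439605 − 80.920100)/2 = -29.240247 W.
|Δ| = 0.000003;  2% of max(1, |F·v|) = 0.584805.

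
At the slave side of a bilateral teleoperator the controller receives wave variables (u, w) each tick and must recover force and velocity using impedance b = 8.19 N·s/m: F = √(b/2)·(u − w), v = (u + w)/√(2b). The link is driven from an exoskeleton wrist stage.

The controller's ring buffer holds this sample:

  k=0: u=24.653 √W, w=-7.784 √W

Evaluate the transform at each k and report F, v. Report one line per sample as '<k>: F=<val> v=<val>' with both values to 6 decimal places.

0: F=65.639858 v=4.168045

k=0: u−w=32.437000, u+w=16.869000; √(b/2)=2.023611, √(2b)=4.047221; F=2.023611×32.437=65.639858, v=16.869000/4.047221=4.168045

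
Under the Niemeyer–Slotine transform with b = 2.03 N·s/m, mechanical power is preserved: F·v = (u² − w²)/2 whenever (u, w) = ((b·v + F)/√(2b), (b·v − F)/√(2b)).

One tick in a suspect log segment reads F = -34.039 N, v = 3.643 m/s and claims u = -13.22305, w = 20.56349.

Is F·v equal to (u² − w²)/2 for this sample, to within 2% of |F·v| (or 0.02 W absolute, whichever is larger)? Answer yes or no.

yes

F·v = (-34.039)×3.643 = -124.00408 W.
(u² − w²)/2 = (174.84905 − 422.85712)/2 = -124.00403 W.
|Δ| = 0.00004;  2% of max(1, |F·v|) = 2.48008.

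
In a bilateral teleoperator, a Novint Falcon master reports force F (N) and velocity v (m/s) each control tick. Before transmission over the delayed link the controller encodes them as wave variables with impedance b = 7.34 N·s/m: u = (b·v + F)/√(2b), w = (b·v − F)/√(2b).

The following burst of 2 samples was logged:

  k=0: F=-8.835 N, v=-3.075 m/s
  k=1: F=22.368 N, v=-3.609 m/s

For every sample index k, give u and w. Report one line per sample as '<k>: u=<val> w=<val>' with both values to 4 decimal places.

0: u=-8.1968 w=-3.5849
1: u=-1.0758 w=-12.7518

k=0: b·v=7.34×(-3.075)=-22.5705; √(2b)=3.8314; u=(-22.5705+(-8.835))/3.8314=-8.1968, w=(-22.5705−(-8.835))/3.8314=-3.5849
k=1: b·v=7.34×(-3.609)=-26.4901; √(2b)=3.8314; u=(-26.4901+22.368)/3.8314=-1.0758, w=(-26.4901−22.368)/3.8314=-12.7518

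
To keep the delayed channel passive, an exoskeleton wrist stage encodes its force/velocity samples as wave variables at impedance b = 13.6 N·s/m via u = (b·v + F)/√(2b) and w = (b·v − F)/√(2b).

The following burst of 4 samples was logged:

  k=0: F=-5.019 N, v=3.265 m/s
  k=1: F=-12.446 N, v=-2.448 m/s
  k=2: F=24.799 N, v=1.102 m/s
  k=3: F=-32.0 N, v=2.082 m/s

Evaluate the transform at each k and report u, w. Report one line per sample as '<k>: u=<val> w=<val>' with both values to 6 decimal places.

0: u=7.551729 w=9.476428
1: u=-8.770015 w=-3.997191
2: u=7.628656 w=-1.881327
3: u=-0.706528 w=11.564912

k=0: b·v=13.6×3.265=44.404000; √(2b)=5.215362; u=(44.404000+(-5.019))/5.215362=7.551729, w=(44.404000−(-5.019))/5.215362=9.476428
k=1: b·v=13.6×(-2.448)=-33.292800; √(2b)=5.215362; u=(-33.292800+(-12.446))/5.215362=-8.770015, w=(-33.292800−(-12.446))/5.215362=-3.997191
k=2: b·v=13.6×1.102=14.987200; √(2b)=5.215362; u=(14.987200+24.799)/5.215362=7.628656, w=(14.987200−24.799)/5.215362=-1.881327
k=3: b·v=13.6×2.082=28.315200; √(2b)=5.215362; u=(28.315200+(-32.0))/5.215362=-0.706528, w=(28.315200−(-32.0))/5.215362=11.564912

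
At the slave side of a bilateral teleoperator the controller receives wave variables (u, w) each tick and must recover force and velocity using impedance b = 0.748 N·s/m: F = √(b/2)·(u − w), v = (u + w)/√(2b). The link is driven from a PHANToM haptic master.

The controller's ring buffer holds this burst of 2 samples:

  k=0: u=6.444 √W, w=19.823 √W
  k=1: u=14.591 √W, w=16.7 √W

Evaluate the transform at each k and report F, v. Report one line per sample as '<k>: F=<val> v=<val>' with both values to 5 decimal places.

0: F=-8.18200 v=21.47557
1: F=-1.28977 v=25.58313

k=0: u−w=-13.37900, u+w=26.26700; √(b/2)=0.61156, √(2b)=1.22311; F=0.61156×(-13.379)=-8.18200, v=26.26700/1.22311=21.47557
k=1: u−w=-2.10900, u+w=31.29100; √(b/2)=0.61156, √(2b)=1.22311; F=0.61156×(-2.109)=-1.28977, v=31.29100/1.22311=25.58313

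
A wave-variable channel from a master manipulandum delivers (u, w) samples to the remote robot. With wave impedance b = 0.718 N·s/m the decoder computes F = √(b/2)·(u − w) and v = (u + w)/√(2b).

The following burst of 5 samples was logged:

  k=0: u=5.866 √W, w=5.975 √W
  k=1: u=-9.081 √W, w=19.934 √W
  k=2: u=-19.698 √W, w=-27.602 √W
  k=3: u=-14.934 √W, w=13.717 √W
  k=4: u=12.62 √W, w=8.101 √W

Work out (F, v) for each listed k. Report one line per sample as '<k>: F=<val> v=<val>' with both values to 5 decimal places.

0: F=-0.06531 v=9.88123
1: F=-17.38480 v=9.05675
2: F=4.73581 v=-39.47153
3: F=-17.16671 v=-1.01558
4: F=2.70763 v=17.29153

k=0: u−w=-0.10900, u+w=11.84100; √(b/2)=0.59917, √(2b)=1.19833; F=0.59917×(-0.109)=-0.06531, v=11.84100/1.19833=9.88123
k=1: u−w=-29.01500, u+w=10.85300; √(b/2)=0.59917, √(2b)=1.19833; F=0.59917×(-29.015)=-17.38480, v=10.85300/1.19833=9.05675
k=2: u−w=7.90400, u+w=-47.30000; √(b/2)=0.59917, √(2b)=1.19833; F=0.59917×7.904=4.73581, v=-47.30000/1.19833=-39.47153
k=3: u−w=-28.65100, u+w=-1.21700; √(b/2)=0.59917, √(2b)=1.19833; F=0.59917×(-28.651)=-17.16671, v=-1.21700/1.19833=-1.01558
k=4: u−w=4.51900, u+w=20.72100; √(b/2)=0.59917, √(2b)=1.19833; F=0.59917×4.519=2.70763, v=20.72100/1.19833=17.29153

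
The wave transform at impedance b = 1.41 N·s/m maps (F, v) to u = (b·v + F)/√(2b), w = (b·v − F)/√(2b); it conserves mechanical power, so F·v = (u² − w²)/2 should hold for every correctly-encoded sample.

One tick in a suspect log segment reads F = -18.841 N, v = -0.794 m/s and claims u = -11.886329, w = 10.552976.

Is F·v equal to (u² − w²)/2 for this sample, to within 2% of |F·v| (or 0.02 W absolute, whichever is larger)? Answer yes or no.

yes

F·v = (-18.841)×(-0.794) = 14.959754 W.
(u² − w²)/2 = (141.284817 − 111.365302)/2 = 14.959757 W.
|Δ| = 0.000003;  2% of max(1, |F·v|) = 0.299195.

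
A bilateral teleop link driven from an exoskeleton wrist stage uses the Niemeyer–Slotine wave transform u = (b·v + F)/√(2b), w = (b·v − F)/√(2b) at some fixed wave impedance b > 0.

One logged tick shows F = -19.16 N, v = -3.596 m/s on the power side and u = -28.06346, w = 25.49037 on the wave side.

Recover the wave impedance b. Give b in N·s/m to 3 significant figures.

u + w = -2.57309;  u + w = √(2b)·v, so √(2b) = -2.57309/(-3.596) = 0.71554.
b = (√(2b))²/2 = 0.51200/2 = 0.25600.
(Check via u − w = 2F/√(2b): u − w = -53.55383, 2F/√(2b) = -53.55379.)

b = 0.256 N·s/m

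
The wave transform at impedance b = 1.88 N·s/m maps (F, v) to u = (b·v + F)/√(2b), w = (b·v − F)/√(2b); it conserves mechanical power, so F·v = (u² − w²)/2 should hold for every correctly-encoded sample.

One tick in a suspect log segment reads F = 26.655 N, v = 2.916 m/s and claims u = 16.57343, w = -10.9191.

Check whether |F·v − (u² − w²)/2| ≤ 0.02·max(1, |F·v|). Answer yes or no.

yes

F·v = 26.655×2.916 = 77.72598 W.
(u² − w²)/2 = (274.67858 − 119.22674)/2 = 77.72592 W.
|Δ| = 0.00006;  2% of max(1, |F·v|) = 1.55452.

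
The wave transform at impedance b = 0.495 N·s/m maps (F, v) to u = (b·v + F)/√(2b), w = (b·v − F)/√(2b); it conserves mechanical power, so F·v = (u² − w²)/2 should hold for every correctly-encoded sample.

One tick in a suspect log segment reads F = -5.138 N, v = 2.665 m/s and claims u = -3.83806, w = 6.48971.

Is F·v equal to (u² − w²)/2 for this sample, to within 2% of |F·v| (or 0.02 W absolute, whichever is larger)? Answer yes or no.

F·v = (-5.138)×2.665 = -13.6928 W.
(u² − w²)/2 = (14.7307 − 42.1163)/2 = -13.6928 W.
|Δ| = 0.0000;  2% of max(1, |F·v|) = 0.2739.

yes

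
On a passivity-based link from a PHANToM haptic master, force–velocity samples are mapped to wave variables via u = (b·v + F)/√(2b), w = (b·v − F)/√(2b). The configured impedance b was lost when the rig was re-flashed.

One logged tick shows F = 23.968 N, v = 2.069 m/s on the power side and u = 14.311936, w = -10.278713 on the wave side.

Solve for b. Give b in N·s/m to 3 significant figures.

b = 1.9 N·s/m

u + w = 4.033223;  u + w = √(2b)·v, so √(2b) = 4.033223/2.069 = 1.949359.
b = (√(2b))²/2 = 3.799999/2 = 1.900000.
(Check via u − w = 2F/√(2b): u − w = 24.590649, 2F/√(2b) = 24.590652.)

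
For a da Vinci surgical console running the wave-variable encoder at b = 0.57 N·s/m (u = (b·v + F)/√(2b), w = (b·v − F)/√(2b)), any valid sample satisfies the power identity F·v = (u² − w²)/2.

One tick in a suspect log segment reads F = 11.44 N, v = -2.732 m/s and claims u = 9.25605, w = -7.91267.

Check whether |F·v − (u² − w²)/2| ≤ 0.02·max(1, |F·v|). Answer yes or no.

F·v = 11.44×(-2.732) = -31.2541 W.
(u² − w²)/2 = (85.6745 − 62.6103)/2 = 11.5321 W.
|Δ| = 42.7861;  2% of max(1, |F·v|) = 0.6251.

no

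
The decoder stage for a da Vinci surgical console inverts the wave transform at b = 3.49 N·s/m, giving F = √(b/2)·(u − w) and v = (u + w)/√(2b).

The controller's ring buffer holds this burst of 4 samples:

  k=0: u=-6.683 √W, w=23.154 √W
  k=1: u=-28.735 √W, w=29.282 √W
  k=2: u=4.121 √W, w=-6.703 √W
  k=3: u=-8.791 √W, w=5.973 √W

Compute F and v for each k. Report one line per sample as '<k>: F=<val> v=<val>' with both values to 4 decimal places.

k=0: u−w=-29.8370, u+w=16.4710; √(b/2)=1.3210, √(2b)=2.6420; F=1.3210×(-29.837)=-39.4142, v=16.4710/2.6420=6.2344
k=1: u−w=-58.0170, u+w=0.5470; √(b/2)=1.3210, √(2b)=2.6420; F=1.3210×(-58.017)=-76.6396, v=0.5470/2.6420=0.2070
k=2: u−w=10.8240, u+w=-2.5820; √(b/2)=1.3210, √(2b)=2.6420; F=1.3210×10.824=14.2983, v=-2.5820/2.6420=-0.9773
k=3: u−w=-14.7640, u+w=-2.8180; √(b/2)=1.3210, √(2b)=2.6420; F=1.3210×(-14.764)=-19.5030, v=-2.8180/2.6420=-1.0666

0: F=-39.4142 v=6.2344
1: F=-76.6396 v=0.2070
2: F=14.2983 v=-0.9773
3: F=-19.5030 v=-1.0666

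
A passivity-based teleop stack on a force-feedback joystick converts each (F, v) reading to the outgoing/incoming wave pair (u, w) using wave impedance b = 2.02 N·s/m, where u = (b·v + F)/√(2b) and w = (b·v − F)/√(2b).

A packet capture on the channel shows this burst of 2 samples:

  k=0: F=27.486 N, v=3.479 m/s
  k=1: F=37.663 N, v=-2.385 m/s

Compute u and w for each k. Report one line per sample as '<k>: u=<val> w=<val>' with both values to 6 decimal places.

0: u=17.171148 w=-10.178444
1: u=16.341148 w=-21.134938

k=0: b·v=2.02×3.479=7.027580; √(2b)=2.009975; u=(7.027580+27.486)/2.009975=17.171148, w=(7.027580−27.486)/2.009975=-10.178444
k=1: b·v=2.02×(-2.385)=-4.817700; √(2b)=2.009975; u=(-4.817700+37.663)/2.009975=16.341148, w=(-4.817700−37.663)/2.009975=-21.134938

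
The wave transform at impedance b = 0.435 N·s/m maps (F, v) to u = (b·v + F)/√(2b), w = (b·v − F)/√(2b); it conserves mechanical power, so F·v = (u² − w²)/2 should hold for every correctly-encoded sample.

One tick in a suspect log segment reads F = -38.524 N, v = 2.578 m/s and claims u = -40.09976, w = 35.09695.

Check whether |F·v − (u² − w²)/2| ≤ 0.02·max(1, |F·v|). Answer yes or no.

F·v = (-38.524)×2.578 = -99.3149 W.
(u² − w²)/2 = (1607.9908 − 1231.7959)/2 = 188.0974 W.
|Δ| = 287.4123;  2% of max(1, |F·v|) = 1.9863.

no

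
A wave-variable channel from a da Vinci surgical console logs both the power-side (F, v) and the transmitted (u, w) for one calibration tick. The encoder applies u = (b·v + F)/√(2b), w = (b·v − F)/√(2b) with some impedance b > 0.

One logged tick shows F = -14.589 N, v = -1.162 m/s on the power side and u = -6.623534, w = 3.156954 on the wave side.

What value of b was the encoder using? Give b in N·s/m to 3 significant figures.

u + w = -3.466580;  u + w = √(2b)·v, so √(2b) = -3.466580/(-1.162) = 2.983287.
b = (√(2b))²/2 = 8.900004/2 = 4.450002.
(Check via u − w = 2F/√(2b): u − w = -9.780488, 2F/√(2b) = -9.780486.)

b = 4.45 N·s/m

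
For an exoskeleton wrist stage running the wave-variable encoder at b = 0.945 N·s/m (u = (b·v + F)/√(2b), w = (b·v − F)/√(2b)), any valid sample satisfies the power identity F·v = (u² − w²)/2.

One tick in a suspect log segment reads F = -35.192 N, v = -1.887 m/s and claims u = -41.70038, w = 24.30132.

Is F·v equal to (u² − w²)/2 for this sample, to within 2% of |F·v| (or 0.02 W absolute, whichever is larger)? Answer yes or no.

no

F·v = (-35.192)×(-1.887) = 66.4073 W.
(u² − w²)/2 = (1738.9217 − 590.5542)/2 = 574.1838 W.
|Δ| = 507.7765;  2% of max(1, |F·v|) = 1.3281.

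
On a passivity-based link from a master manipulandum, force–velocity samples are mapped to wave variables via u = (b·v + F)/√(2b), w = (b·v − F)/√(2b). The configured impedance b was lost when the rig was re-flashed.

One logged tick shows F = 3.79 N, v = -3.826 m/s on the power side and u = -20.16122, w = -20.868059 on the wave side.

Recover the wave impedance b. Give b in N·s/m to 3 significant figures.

u + w = -41.029279;  u + w = √(2b)·v, so √(2b) = -41.029279/(-3.826) = 10.723805.
b = (√(2b))²/2 = 115.000000/2 = 57.500000.
(Check via u − w = 2F/√(2b): u − w = 0.706839, 2F/√(2b) = 0.706839.)

b = 57.5 N·s/m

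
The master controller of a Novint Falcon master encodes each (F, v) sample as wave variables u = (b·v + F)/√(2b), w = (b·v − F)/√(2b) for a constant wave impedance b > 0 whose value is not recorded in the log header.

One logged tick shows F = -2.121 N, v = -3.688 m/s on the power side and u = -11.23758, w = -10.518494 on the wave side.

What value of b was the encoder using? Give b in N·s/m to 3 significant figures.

b = 17.4 N·s/m

u + w = -21.756074;  u + w = √(2b)·v, so √(2b) = -21.756074/(-3.688) = 5.899152.
b = (√(2b))²/2 = 34.799999/2 = 17.399999.
(Check via u − w = 2F/√(2b): u − w = -0.719086, 2F/√(2b) = -0.719086.)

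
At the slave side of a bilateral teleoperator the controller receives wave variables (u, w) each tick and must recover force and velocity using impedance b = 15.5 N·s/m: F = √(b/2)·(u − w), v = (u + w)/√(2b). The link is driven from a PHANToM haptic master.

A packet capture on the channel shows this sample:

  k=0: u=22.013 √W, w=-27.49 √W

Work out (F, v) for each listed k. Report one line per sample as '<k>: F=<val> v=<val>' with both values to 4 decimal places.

0: F=137.8105 v=-0.9837

k=0: u−w=49.5030, u+w=-5.4770; √(b/2)=2.7839, √(2b)=5.5678; F=2.7839×49.503=137.8105, v=-5.4770/5.5678=-0.9837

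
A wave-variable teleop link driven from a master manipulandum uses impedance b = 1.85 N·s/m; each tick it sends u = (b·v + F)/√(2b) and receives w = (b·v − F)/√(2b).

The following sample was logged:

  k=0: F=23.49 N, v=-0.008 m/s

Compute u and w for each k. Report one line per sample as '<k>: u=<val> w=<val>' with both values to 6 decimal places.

0: u=12.204175 w=-12.219564

k=0: b·v=1.85×(-0.008)=-0.014800; √(2b)=1.923538; u=(-0.014800+23.49)/1.923538=12.204175, w=(-0.014800−23.49)/1.923538=-12.219564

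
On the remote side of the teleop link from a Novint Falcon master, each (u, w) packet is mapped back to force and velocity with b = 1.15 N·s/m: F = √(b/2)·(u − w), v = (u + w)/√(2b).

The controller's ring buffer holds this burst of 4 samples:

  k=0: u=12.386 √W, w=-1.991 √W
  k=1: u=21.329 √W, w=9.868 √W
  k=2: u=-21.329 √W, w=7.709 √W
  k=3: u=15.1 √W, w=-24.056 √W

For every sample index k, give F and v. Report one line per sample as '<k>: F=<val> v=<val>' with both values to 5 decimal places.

k=0: u−w=14.37700, u+w=10.39500; √(b/2)=0.75829, √(2b)=1.51658; F=0.75829×14.377=10.90190, v=10.39500/1.51658=6.85426
k=1: u−w=11.46100, u+w=31.19700; √(b/2)=0.75829, √(2b)=1.51658; F=0.75829×11.461=8.69073, v=31.19700/1.51658=20.57069
k=2: u−w=-29.03800, u+w=-13.62000; √(b/2)=0.75829, √(2b)=1.51658; F=0.75829×(-29.038)=-22.01915, v=-13.62000/1.51658=-8.98076
k=3: u−w=39.15600, u+w=-8.95600; √(b/2)=0.75829, √(2b)=1.51658; F=0.75829×39.156=29.69151, v=-8.95600/1.51658=-5.90541

0: F=10.90190 v=6.85426
1: F=8.69073 v=20.57069
2: F=-22.01915 v=-8.98076
3: F=29.69151 v=-5.90541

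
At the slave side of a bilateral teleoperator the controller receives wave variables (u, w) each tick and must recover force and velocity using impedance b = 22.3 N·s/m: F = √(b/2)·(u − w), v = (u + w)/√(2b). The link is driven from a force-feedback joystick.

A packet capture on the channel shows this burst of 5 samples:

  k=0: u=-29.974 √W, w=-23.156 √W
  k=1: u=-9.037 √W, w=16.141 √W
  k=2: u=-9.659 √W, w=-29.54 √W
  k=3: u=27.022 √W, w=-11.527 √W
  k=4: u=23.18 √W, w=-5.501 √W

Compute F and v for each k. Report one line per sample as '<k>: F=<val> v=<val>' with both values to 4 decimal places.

0: F=-22.7664 v=-7.9556
1: F=-84.0734 v=1.0637
2: F=66.3859 v=-5.8696
3: F=128.7213 v=2.3202
4: F=95.7705 v=2.6472

k=0: u−w=-6.8180, u+w=-53.1300; √(b/2)=3.3392, √(2b)=6.6783; F=3.3392×(-6.818)=-22.7664, v=-53.1300/6.6783=-7.9556
k=1: u−w=-25.1780, u+w=7.1040; √(b/2)=3.3392, √(2b)=6.6783; F=3.3392×(-25.178)=-84.0734, v=7.1040/6.6783=1.0637
k=2: u−w=19.8810, u+w=-39.1990; √(b/2)=3.3392, √(2b)=6.6783; F=3.3392×19.881=66.3859, v=-39.1990/6.6783=-5.8696
k=3: u−w=38.5490, u+w=15.4950; √(b/2)=3.3392, √(2b)=6.6783; F=3.3392×38.549=128.7213, v=15.4950/6.6783=2.3202
k=4: u−w=28.6810, u+w=17.6790; √(b/2)=3.3392, √(2b)=6.6783; F=3.3392×28.681=95.7705, v=17.6790/6.6783=2.6472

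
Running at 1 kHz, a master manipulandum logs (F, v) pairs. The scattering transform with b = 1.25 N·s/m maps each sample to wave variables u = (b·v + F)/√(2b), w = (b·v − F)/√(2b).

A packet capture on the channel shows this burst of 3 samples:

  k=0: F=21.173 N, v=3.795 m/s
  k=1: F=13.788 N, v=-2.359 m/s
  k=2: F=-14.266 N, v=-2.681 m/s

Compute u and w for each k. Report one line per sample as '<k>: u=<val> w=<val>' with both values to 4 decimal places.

0: u=16.3912 w=-10.3908
1: u=6.8553 w=-10.5853
2: u=-11.1421 w=6.9031

k=0: b·v=1.25×3.795=4.7438; √(2b)=1.5811; u=(4.7438+21.173)/1.5811=16.3912, w=(4.7438−21.173)/1.5811=-10.3908
k=1: b·v=1.25×(-2.359)=-2.9487; √(2b)=1.5811; u=(-2.9487+13.788)/1.5811=6.8553, w=(-2.9487−13.788)/1.5811=-10.5853
k=2: b·v=1.25×(-2.681)=-3.3513; √(2b)=1.5811; u=(-3.3513+(-14.266))/1.5811=-11.1421, w=(-3.3513−(-14.266))/1.5811=6.9031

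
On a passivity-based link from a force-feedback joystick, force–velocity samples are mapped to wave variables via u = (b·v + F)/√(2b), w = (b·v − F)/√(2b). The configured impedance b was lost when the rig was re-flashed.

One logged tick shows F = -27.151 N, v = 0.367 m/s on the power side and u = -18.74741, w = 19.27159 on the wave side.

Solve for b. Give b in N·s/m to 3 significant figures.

u + w = 0.5242;  u + w = √(2b)·v, so √(2b) = 0.5242/0.367 = 1.4283.
b = (√(2b))²/2 = 2.0400/2 = 1.0200.
(Check via u − w = 2F/√(2b): u − w = -38.0190, 2F/√(2b) = -38.0191.)

b = 1.02 N·s/m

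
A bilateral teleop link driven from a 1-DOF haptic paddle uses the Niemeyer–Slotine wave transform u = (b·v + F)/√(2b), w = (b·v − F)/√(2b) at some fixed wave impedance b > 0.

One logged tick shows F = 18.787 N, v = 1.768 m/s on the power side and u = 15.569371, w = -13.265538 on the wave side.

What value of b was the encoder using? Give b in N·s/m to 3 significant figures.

u + w = 2.303833;  u + w = √(2b)·v, so √(2b) = 2.303833/1.768 = 1.303073.
b = (√(2b))²/2 = 1.697999/2 = 0.849000.
(Check via u − w = 2F/√(2b): u − w = 28.834909, 2F/√(2b) = 28.834916.)

b = 0.849 N·s/m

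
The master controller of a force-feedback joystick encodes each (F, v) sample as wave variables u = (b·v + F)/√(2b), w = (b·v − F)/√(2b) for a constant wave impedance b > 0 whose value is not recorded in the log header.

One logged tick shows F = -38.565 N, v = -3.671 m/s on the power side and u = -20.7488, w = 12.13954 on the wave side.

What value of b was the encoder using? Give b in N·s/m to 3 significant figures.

b = 2.75 N·s/m

u + w = -8.60926;  u + w = √(2b)·v, so √(2b) = -8.60926/(-3.671) = 2.34521.
b = (√(2b))²/2 = 5.50000/2 = 2.75000.
(Check via u − w = 2F/√(2b): u − w = -32.88834, 2F/√(2b) = -32.88834.)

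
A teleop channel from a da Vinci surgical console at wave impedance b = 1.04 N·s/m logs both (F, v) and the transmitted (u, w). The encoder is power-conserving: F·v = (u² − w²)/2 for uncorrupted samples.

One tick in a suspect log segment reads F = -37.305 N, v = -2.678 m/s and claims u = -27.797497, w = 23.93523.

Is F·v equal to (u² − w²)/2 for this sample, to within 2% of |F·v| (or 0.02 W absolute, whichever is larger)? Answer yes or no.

yes

F·v = (-37.305)×(-2.678) = 99.902790 W.
(u² − w²)/2 = (772.700839 − 572.895235)/2 = 99.902802 W.
|Δ| = 0.000012;  2% of max(1, |F·v|) = 1.998056.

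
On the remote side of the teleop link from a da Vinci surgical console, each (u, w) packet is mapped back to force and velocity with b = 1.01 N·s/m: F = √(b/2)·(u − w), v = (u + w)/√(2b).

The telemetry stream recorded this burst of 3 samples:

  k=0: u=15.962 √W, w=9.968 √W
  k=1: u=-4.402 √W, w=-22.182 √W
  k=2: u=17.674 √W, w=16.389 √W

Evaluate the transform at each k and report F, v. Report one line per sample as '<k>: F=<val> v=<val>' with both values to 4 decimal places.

0: F=4.2595 v=18.2443
1: F=12.6351 v=-18.7044
2: F=0.9132 v=23.9666

k=0: u−w=5.9940, u+w=25.9300; √(b/2)=0.7106, √(2b)=1.4213; F=0.7106×5.994=4.2595, v=25.9300/1.4213=18.2443
k=1: u−w=17.7800, u+w=-26.5840; √(b/2)=0.7106, √(2b)=1.4213; F=0.7106×17.78=12.6351, v=-26.5840/1.4213=-18.7044
k=2: u−w=1.2850, u+w=34.0630; √(b/2)=0.7106, √(2b)=1.4213; F=0.7106×1.285=0.9132, v=34.0630/1.4213=23.9666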